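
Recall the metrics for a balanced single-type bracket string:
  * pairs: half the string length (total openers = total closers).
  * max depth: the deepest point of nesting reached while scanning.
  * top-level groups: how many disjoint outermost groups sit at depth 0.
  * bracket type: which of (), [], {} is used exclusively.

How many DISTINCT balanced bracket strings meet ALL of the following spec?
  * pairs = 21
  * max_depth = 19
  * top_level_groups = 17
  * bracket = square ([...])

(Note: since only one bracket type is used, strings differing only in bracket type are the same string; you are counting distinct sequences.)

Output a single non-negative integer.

Answer: 0

Derivation:
Spec: pairs=21 depth=19 groups=17
Count(depth <= 19) = 8602
Count(depth <= 18) = 8602
Count(depth == 19) = 8602 - 8602 = 0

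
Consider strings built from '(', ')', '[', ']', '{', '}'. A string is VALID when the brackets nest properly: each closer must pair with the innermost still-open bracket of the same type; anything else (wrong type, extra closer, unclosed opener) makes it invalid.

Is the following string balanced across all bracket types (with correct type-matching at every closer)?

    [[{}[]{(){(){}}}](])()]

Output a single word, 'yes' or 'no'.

pos 0: push '['; stack = [
pos 1: push '['; stack = [[
pos 2: push '{'; stack = [[{
pos 3: '}' matches '{'; pop; stack = [[
pos 4: push '['; stack = [[[
pos 5: ']' matches '['; pop; stack = [[
pos 6: push '{'; stack = [[{
pos 7: push '('; stack = [[{(
pos 8: ')' matches '('; pop; stack = [[{
pos 9: push '{'; stack = [[{{
pos 10: push '('; stack = [[{{(
pos 11: ')' matches '('; pop; stack = [[{{
pos 12: push '{'; stack = [[{{{
pos 13: '}' matches '{'; pop; stack = [[{{
pos 14: '}' matches '{'; pop; stack = [[{
pos 15: '}' matches '{'; pop; stack = [[
pos 16: ']' matches '['; pop; stack = [
pos 17: push '('; stack = [(
pos 18: saw closer ']' but top of stack is '(' (expected ')') → INVALID
Verdict: type mismatch at position 18: ']' closes '(' → no

Answer: no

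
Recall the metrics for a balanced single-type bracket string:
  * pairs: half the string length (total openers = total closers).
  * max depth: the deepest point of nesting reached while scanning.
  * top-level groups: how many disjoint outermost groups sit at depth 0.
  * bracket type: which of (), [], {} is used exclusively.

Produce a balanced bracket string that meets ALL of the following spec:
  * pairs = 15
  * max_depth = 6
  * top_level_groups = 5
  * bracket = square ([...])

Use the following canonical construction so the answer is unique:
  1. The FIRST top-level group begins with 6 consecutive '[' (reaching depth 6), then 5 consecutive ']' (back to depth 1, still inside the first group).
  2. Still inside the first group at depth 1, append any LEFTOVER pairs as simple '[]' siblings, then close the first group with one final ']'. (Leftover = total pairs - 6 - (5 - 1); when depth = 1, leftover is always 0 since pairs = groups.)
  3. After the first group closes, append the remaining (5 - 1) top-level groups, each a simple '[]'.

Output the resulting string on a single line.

Answer: [[[[[[]]]]][][][][][]][][][][]

Derivation:
Spec: pairs=15 depth=6 groups=5
Leftover pairs = 15 - 6 - (5-1) = 5
First group: deep chain of depth 6 + 5 sibling pairs
Remaining 4 groups: simple '[]' each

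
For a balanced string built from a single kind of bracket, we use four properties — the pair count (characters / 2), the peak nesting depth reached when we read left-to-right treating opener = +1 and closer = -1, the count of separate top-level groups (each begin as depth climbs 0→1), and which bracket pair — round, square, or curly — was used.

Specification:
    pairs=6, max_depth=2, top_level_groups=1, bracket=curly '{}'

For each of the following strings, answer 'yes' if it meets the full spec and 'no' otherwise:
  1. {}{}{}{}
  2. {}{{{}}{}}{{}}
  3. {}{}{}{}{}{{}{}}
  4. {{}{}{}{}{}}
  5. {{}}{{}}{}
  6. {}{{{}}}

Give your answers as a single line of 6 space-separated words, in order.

Answer: no no no yes no no

Derivation:
String 1 '{}{}{}{}': depth seq [1 0 1 0 1 0 1 0]
  -> pairs=4 depth=1 groups=4 -> no
String 2 '{}{{{}}{}}{{}}': depth seq [1 0 1 2 3 2 1 2 1 0 1 2 1 0]
  -> pairs=7 depth=3 groups=3 -> no
String 3 '{}{}{}{}{}{{}{}}': depth seq [1 0 1 0 1 0 1 0 1 0 1 2 1 2 1 0]
  -> pairs=8 depth=2 groups=6 -> no
String 4 '{{}{}{}{}{}}': depth seq [1 2 1 2 1 2 1 2 1 2 1 0]
  -> pairs=6 depth=2 groups=1 -> yes
String 5 '{{}}{{}}{}': depth seq [1 2 1 0 1 2 1 0 1 0]
  -> pairs=5 depth=2 groups=3 -> no
String 6 '{}{{{}}}': depth seq [1 0 1 2 3 2 1 0]
  -> pairs=4 depth=3 groups=2 -> no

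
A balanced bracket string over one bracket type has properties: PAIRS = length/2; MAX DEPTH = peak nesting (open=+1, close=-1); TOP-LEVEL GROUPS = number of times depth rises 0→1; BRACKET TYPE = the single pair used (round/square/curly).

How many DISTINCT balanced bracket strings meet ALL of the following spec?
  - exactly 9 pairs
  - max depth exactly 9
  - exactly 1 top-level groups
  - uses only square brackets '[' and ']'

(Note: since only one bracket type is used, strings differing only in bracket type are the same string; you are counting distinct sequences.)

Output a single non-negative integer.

Spec: pairs=9 depth=9 groups=1
Count(depth <= 9) = 1430
Count(depth <= 8) = 1429
Count(depth == 9) = 1430 - 1429 = 1

Answer: 1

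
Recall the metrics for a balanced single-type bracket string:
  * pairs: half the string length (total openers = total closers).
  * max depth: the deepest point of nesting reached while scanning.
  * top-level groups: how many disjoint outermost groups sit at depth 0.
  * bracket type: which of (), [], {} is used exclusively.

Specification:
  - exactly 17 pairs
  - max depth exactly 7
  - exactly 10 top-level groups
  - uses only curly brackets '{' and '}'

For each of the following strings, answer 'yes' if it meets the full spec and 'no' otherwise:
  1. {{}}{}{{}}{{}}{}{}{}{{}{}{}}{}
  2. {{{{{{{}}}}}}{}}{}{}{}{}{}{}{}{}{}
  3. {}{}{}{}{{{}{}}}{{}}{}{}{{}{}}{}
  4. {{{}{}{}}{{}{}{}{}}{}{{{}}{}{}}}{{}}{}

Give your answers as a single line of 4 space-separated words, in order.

String 1 '{{}}{}{{}}{{}}{}{}{}{{}{}{}}{}': depth seq [1 2 1 0 1 0 1 2 1 0 1 2 1 0 1 0 1 0 1 0 1 2 1 2 1 2 1 0 1 0]
  -> pairs=15 depth=2 groups=9 -> no
String 2 '{{{{{{{}}}}}}{}}{}{}{}{}{}{}{}{}{}': depth seq [1 2 3 4 5 6 7 6 5 4 3 2 1 2 1 0 1 0 1 0 1 0 1 0 1 0 1 0 1 0 1 0 1 0]
  -> pairs=17 depth=7 groups=10 -> yes
String 3 '{}{}{}{}{{{}{}}}{{}}{}{}{{}{}}{}': depth seq [1 0 1 0 1 0 1 0 1 2 3 2 3 2 1 0 1 2 1 0 1 0 1 0 1 2 1 2 1 0 1 0]
  -> pairs=16 depth=3 groups=10 -> no
String 4 '{{{}{}{}}{{}{}{}{}}{}{{{}}{}{}}}{{}}{}': depth seq [1 2 3 2 3 2 3 2 1 2 3 2 3 2 3 2 3 2 1 2 1 2 3 4 3 2 3 2 3 2 1 0 1 2 1 0 1 0]
  -> pairs=19 depth=4 groups=3 -> no

Answer: no yes no no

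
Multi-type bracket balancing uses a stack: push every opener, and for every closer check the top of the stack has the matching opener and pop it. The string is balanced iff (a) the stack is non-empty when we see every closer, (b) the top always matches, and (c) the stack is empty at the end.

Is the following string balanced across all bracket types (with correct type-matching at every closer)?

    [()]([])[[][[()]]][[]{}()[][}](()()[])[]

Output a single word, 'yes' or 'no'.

pos 0: push '['; stack = [
pos 1: push '('; stack = [(
pos 2: ')' matches '('; pop; stack = [
pos 3: ']' matches '['; pop; stack = (empty)
pos 4: push '('; stack = (
pos 5: push '['; stack = ([
pos 6: ']' matches '['; pop; stack = (
pos 7: ')' matches '('; pop; stack = (empty)
pos 8: push '['; stack = [
pos 9: push '['; stack = [[
pos 10: ']' matches '['; pop; stack = [
pos 11: push '['; stack = [[
pos 12: push '['; stack = [[[
pos 13: push '('; stack = [[[(
pos 14: ')' matches '('; pop; stack = [[[
pos 15: ']' matches '['; pop; stack = [[
pos 16: ']' matches '['; pop; stack = [
pos 17: ']' matches '['; pop; stack = (empty)
pos 18: push '['; stack = [
pos 19: push '['; stack = [[
pos 20: ']' matches '['; pop; stack = [
pos 21: push '{'; stack = [{
pos 22: '}' matches '{'; pop; stack = [
pos 23: push '('; stack = [(
pos 24: ')' matches '('; pop; stack = [
pos 25: push '['; stack = [[
pos 26: ']' matches '['; pop; stack = [
pos 27: push '['; stack = [[
pos 28: saw closer '}' but top of stack is '[' (expected ']') → INVALID
Verdict: type mismatch at position 28: '}' closes '[' → no

Answer: no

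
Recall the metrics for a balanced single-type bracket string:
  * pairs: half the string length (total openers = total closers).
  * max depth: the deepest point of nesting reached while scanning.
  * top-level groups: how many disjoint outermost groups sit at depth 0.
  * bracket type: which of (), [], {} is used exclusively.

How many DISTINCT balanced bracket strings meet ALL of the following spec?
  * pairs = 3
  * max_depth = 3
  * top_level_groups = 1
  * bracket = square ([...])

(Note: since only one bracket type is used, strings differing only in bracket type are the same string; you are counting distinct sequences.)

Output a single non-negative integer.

Answer: 1

Derivation:
Spec: pairs=3 depth=3 groups=1
Count(depth <= 3) = 2
Count(depth <= 2) = 1
Count(depth == 3) = 2 - 1 = 1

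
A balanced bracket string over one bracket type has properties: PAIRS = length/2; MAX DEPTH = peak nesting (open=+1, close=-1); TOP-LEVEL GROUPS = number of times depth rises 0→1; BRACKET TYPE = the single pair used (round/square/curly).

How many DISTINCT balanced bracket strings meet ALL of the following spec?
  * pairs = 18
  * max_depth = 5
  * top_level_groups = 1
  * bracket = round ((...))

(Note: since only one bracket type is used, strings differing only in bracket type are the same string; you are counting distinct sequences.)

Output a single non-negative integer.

Answer: 17998783

Derivation:
Spec: pairs=18 depth=5 groups=1
Count(depth <= 5) = 21523361
Count(depth <= 4) = 3524578
Count(depth == 5) = 21523361 - 3524578 = 17998783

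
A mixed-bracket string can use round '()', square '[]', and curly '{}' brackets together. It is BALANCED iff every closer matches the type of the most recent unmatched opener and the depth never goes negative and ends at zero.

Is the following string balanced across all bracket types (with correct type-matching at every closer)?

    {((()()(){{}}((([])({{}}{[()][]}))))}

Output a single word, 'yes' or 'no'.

pos 0: push '{'; stack = {
pos 1: push '('; stack = {(
pos 2: push '('; stack = {((
pos 3: push '('; stack = {(((
pos 4: ')' matches '('; pop; stack = {((
pos 5: push '('; stack = {(((
pos 6: ')' matches '('; pop; stack = {((
pos 7: push '('; stack = {(((
pos 8: ')' matches '('; pop; stack = {((
pos 9: push '{'; stack = {(({
pos 10: push '{'; stack = {(({{
pos 11: '}' matches '{'; pop; stack = {(({
pos 12: '}' matches '{'; pop; stack = {((
pos 13: push '('; stack = {(((
pos 14: push '('; stack = {((((
pos 15: push '('; stack = {(((((
pos 16: push '['; stack = {((((([
pos 17: ']' matches '['; pop; stack = {(((((
pos 18: ')' matches '('; pop; stack = {((((
pos 19: push '('; stack = {(((((
pos 20: push '{'; stack = {((((({
pos 21: push '{'; stack = {((((({{
pos 22: '}' matches '{'; pop; stack = {((((({
pos 23: '}' matches '{'; pop; stack = {(((((
pos 24: push '{'; stack = {((((({
pos 25: push '['; stack = {((((({[
pos 26: push '('; stack = {((((({[(
pos 27: ')' matches '('; pop; stack = {((((({[
pos 28: ']' matches '['; pop; stack = {((((({
pos 29: push '['; stack = {((((({[
pos 30: ']' matches '['; pop; stack = {((((({
pos 31: '}' matches '{'; pop; stack = {(((((
pos 32: ')' matches '('; pop; stack = {((((
pos 33: ')' matches '('; pop; stack = {(((
pos 34: ')' matches '('; pop; stack = {((
pos 35: ')' matches '('; pop; stack = {(
pos 36: saw closer '}' but top of stack is '(' (expected ')') → INVALID
Verdict: type mismatch at position 36: '}' closes '(' → no

Answer: no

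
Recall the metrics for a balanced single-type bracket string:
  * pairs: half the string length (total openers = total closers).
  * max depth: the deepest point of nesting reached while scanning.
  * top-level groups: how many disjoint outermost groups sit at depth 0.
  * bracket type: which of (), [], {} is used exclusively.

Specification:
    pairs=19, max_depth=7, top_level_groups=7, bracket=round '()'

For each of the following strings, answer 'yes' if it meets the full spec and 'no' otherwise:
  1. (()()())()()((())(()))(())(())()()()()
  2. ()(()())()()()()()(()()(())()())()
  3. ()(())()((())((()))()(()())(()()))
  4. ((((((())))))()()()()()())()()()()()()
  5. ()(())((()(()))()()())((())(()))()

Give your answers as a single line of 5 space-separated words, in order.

Answer: no no no yes no

Derivation:
String 1 '(()()())()()((())(()))(())(())()()()()': depth seq [1 2 1 2 1 2 1 0 1 0 1 0 1 2 3 2 1 2 3 2 1 0 1 2 1 0 1 2 1 0 1 0 1 0 1 0 1 0]
  -> pairs=19 depth=3 groups=10 -> no
String 2 '()(()())()()()()()(()()(())()())()': depth seq [1 0 1 2 1 2 1 0 1 0 1 0 1 0 1 0 1 0 1 2 1 2 1 2 3 2 1 2 1 2 1 0 1 0]
  -> pairs=17 depth=3 groups=9 -> no
String 3 '()(())()((())((()))()(()())(()()))': depth seq [1 0 1 2 1 0 1 0 1 2 3 2 1 2 3 4 3 2 1 2 1 2 3 2 3 2 1 2 3 2 3 2 1 0]
  -> pairs=17 depth=4 groups=4 -> no
String 4 '((((((())))))()()()()()())()()()()()()': depth seq [1 2 3 4 5 6 7 6 5 4 3 2 1 2 1 2 1 2 1 2 1 2 1 2 1 0 1 0 1 0 1 0 1 0 1 0 1 0]
  -> pairs=19 depth=7 groups=7 -> yes
String 5 '()(())((()(()))()()())((())(()))()': depth seq [1 0 1 2 1 0 1 2 3 2 3 4 3 2 1 2 1 2 1 2 1 0 1 2 3 2 1 2 3 2 1 0 1 0]
  -> pairs=17 depth=4 groups=5 -> no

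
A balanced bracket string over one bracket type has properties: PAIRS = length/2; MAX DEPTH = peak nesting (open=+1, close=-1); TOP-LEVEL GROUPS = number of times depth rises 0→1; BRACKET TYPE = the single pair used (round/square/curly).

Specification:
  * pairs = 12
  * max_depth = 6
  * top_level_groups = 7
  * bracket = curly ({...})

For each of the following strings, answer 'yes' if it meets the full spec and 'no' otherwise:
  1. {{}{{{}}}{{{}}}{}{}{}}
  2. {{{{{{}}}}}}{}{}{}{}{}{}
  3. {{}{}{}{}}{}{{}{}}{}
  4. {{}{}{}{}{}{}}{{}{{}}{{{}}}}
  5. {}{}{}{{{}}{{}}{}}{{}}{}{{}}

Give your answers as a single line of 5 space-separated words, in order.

String 1 '{{}{{{}}}{{{}}}{}{}{}}': depth seq [1 2 1 2 3 4 3 2 1 2 3 4 3 2 1 2 1 2 1 2 1 0]
  -> pairs=11 depth=4 groups=1 -> no
String 2 '{{{{{{}}}}}}{}{}{}{}{}{}': depth seq [1 2 3 4 5 6 5 4 3 2 1 0 1 0 1 0 1 0 1 0 1 0 1 0]
  -> pairs=12 depth=6 groups=7 -> yes
String 3 '{{}{}{}{}}{}{{}{}}{}': depth seq [1 2 1 2 1 2 1 2 1 0 1 0 1 2 1 2 1 0 1 0]
  -> pairs=10 depth=2 groups=4 -> no
String 4 '{{}{}{}{}{}{}}{{}{{}}{{{}}}}': depth seq [1 2 1 2 1 2 1 2 1 2 1 2 1 0 1 2 1 2 3 2 1 2 3 4 3 2 1 0]
  -> pairs=14 depth=4 groups=2 -> no
String 5 '{}{}{}{{{}}{{}}{}}{{}}{}{{}}': depth seq [1 0 1 0 1 0 1 2 3 2 1 2 3 2 1 2 1 0 1 2 1 0 1 0 1 2 1 0]
  -> pairs=14 depth=3 groups=7 -> no

Answer: no yes no no no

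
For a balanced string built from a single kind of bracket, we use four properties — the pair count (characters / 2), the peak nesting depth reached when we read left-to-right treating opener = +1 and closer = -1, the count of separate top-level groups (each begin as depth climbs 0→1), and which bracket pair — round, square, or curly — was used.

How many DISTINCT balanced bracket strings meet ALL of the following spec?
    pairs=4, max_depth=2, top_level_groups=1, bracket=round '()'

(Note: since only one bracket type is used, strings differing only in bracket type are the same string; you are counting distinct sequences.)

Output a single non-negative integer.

Answer: 1

Derivation:
Spec: pairs=4 depth=2 groups=1
Count(depth <= 2) = 1
Count(depth <= 1) = 0
Count(depth == 2) = 1 - 0 = 1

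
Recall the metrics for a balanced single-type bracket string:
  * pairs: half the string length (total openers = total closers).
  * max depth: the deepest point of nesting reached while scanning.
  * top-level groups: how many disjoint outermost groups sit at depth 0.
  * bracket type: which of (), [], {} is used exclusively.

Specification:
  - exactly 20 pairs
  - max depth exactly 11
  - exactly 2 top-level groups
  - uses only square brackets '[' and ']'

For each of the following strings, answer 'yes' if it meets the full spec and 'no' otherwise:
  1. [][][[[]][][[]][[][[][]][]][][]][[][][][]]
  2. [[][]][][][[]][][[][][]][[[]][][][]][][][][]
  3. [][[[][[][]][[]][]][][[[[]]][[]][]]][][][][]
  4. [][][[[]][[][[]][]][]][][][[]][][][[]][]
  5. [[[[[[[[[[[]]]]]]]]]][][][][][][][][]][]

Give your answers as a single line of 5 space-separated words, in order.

Answer: no no no no yes

Derivation:
String 1 '[][][[[]][][[]][[][[][]][]][][]][[][][][]]': depth seq [1 0 1 0 1 2 3 2 1 2 1 2 3 2 1 2 3 2 3 4 3 4 3 2 3 2 1 2 1 2 1 0 1 2 1 2 1 2 1 2 1 0]
  -> pairs=21 depth=4 groups=4 -> no
String 2 '[[][]][][][[]][][[][][]][[[]][][][]][][][][]': depth seq [1 2 1 2 1 0 1 0 1 0 1 2 1 0 1 0 1 2 1 2 1 2 1 0 1 2 3 2 1 2 1 2 1 2 1 0 1 0 1 0 1 0 1 0]
  -> pairs=22 depth=3 groups=11 -> no
String 3 '[][[[][[][]][[]][]][][[[[]]][[]][]]][][][][]': depth seq [1 0 1 2 3 2 3 4 3 4 3 2 3 4 3 2 3 2 1 2 1 2 3 4 5 4 3 2 3 4 3 2 3 2 1 0 1 0 1 0 1 0 1 0]
  -> pairs=22 depth=5 groups=6 -> no
String 4 '[][][[[]][[][[]][]][]][][][[]][][][[]][]': depth seq [1 0 1 0 1 2 3 2 1 2 3 2 3 4 3 2 3 2 1 2 1 0 1 0 1 0 1 2 1 0 1 0 1 0 1 2 1 0 1 0]
  -> pairs=20 depth=4 groups=10 -> no
String 5 '[[[[[[[[[[[]]]]]]]]]][][][][][][][][]][]': depth seq [1 2 3 4 5 6 7 8 9 10 11 10 9 8 7 6 5 4 3 2 1 2 1 2 1 2 1 2 1 2 1 2 1 2 1 2 1 0 1 0]
  -> pairs=20 depth=11 groups=2 -> yes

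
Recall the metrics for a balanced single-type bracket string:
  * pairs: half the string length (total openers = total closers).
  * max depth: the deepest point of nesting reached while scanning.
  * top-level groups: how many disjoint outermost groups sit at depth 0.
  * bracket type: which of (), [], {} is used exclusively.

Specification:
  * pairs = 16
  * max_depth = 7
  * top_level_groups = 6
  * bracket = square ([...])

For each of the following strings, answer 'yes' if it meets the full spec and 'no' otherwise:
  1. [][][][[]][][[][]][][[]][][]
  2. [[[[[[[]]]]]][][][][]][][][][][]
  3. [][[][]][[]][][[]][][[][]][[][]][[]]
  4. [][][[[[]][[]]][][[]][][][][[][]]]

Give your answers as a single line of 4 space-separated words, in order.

Answer: no yes no no

Derivation:
String 1 '[][][][[]][][[][]][][[]][][]': depth seq [1 0 1 0 1 0 1 2 1 0 1 0 1 2 1 2 1 0 1 0 1 2 1 0 1 0 1 0]
  -> pairs=14 depth=2 groups=10 -> no
String 2 '[[[[[[[]]]]]][][][][]][][][][][]': depth seq [1 2 3 4 5 6 7 6 5 4 3 2 1 2 1 2 1 2 1 2 1 0 1 0 1 0 1 0 1 0 1 0]
  -> pairs=16 depth=7 groups=6 -> yes
String 3 '[][[][]][[]][][[]][][[][]][[][]][[]]': depth seq [1 0 1 2 1 2 1 0 1 2 1 0 1 0 1 2 1 0 1 0 1 2 1 2 1 0 1 2 1 2 1 0 1 2 1 0]
  -> pairs=18 depth=2 groups=9 -> no
String 4 '[][][[[[]][[]]][][[]][][][][[][]]]': depth seq [1 0 1 0 1 2 3 4 3 2 3 4 3 2 1 2 1 2 3 2 1 2 1 2 1 2 1 2 3 2 3 2 1 0]
  -> pairs=17 depth=4 groups=3 -> no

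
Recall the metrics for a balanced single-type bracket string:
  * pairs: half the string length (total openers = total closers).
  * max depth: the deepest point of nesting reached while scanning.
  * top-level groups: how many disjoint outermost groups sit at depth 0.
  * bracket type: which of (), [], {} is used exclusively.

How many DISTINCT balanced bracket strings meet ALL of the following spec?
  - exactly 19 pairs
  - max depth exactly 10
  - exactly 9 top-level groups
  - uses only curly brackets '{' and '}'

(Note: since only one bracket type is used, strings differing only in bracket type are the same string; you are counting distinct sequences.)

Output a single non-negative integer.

Spec: pairs=19 depth=10 groups=9
Count(depth <= 10) = 6216201
Count(depth <= 9) = 6215976
Count(depth == 10) = 6216201 - 6215976 = 225

Answer: 225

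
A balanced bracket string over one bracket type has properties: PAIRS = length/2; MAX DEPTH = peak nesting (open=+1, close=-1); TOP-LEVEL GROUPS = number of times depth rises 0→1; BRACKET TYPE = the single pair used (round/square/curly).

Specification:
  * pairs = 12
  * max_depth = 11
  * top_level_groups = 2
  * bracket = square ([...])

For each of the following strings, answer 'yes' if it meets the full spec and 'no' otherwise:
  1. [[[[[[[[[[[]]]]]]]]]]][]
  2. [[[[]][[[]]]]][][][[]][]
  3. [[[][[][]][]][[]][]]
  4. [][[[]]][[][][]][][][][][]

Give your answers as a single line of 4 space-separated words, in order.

String 1 '[[[[[[[[[[[]]]]]]]]]]][]': depth seq [1 2 3 4 5 6 7 8 9 10 11 10 9 8 7 6 5 4 3 2 1 0 1 0]
  -> pairs=12 depth=11 groups=2 -> yes
String 2 '[[[[]][[[]]]]][][][[]][]': depth seq [1 2 3 4 3 2 3 4 5 4 3 2 1 0 1 0 1 0 1 2 1 0 1 0]
  -> pairs=12 depth=5 groups=5 -> no
String 3 '[[[][[][]][]][[]][]]': depth seq [1 2 3 2 3 4 3 4 3 2 3 2 1 2 3 2 1 2 1 0]
  -> pairs=10 depth=4 groups=1 -> no
String 4 '[][[[]]][[][][]][][][][][]': depth seq [1 0 1 2 3 2 1 0 1 2 1 2 1 2 1 0 1 0 1 0 1 0 1 0 1 0]
  -> pairs=13 depth=3 groups=8 -> no

Answer: yes no no no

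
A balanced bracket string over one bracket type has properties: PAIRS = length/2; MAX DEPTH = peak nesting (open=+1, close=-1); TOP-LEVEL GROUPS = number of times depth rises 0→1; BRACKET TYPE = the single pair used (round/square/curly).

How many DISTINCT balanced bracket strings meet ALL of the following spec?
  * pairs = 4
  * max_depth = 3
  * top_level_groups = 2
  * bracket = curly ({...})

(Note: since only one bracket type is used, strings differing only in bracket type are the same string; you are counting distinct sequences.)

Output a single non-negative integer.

Answer: 2

Derivation:
Spec: pairs=4 depth=3 groups=2
Count(depth <= 3) = 5
Count(depth <= 2) = 3
Count(depth == 3) = 5 - 3 = 2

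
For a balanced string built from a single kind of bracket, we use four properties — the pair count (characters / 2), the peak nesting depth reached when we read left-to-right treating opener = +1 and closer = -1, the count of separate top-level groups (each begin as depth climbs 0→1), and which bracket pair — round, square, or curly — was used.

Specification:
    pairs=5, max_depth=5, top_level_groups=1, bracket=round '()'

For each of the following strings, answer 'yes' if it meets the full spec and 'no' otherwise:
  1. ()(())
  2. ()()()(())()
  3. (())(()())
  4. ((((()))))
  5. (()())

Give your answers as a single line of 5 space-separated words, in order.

Answer: no no no yes no

Derivation:
String 1 '()(())': depth seq [1 0 1 2 1 0]
  -> pairs=3 depth=2 groups=2 -> no
String 2 '()()()(())()': depth seq [1 0 1 0 1 0 1 2 1 0 1 0]
  -> pairs=6 depth=2 groups=5 -> no
String 3 '(())(()())': depth seq [1 2 1 0 1 2 1 2 1 0]
  -> pairs=5 depth=2 groups=2 -> no
String 4 '((((()))))': depth seq [1 2 3 4 5 4 3 2 1 0]
  -> pairs=5 depth=5 groups=1 -> yes
String 5 '(()())': depth seq [1 2 1 2 1 0]
  -> pairs=3 depth=2 groups=1 -> no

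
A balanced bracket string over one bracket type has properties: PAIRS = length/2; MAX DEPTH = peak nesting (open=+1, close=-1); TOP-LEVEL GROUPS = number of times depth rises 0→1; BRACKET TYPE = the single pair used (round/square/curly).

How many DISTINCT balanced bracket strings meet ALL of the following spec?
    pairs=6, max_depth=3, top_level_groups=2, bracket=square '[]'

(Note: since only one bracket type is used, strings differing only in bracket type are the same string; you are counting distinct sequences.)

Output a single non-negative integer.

Spec: pairs=6 depth=3 groups=2
Count(depth <= 3) = 28
Count(depth <= 2) = 5
Count(depth == 3) = 28 - 5 = 23

Answer: 23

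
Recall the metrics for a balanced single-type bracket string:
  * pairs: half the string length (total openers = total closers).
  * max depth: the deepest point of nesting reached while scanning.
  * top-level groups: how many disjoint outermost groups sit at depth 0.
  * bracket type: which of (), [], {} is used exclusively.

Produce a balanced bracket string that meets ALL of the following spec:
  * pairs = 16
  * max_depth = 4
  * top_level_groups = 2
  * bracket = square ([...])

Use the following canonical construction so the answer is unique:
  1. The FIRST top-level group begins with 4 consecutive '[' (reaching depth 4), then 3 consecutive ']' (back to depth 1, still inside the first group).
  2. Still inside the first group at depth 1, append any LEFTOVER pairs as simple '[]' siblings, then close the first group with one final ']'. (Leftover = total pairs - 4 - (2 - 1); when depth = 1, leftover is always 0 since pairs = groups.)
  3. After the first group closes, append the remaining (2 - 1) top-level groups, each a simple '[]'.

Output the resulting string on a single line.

Spec: pairs=16 depth=4 groups=2
Leftover pairs = 16 - 4 - (2-1) = 11
First group: deep chain of depth 4 + 11 sibling pairs
Remaining 1 groups: simple '[]' each

Answer: [[[[]]][][][][][][][][][][][]][]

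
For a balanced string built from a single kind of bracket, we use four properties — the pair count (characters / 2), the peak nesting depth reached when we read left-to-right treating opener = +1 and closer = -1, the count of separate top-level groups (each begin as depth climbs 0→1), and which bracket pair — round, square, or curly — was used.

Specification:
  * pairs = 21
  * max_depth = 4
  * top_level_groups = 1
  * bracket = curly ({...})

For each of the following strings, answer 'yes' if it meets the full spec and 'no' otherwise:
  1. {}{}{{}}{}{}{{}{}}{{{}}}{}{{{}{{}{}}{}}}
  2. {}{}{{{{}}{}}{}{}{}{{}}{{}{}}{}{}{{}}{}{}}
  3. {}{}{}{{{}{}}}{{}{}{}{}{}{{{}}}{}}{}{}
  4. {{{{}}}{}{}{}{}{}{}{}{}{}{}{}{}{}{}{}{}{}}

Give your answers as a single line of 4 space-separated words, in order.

String 1 '{}{}{{}}{}{}{{}{}}{{{}}}{}{{{}{{}{}}{}}}': depth seq [1 0 1 0 1 2 1 0 1 0 1 0 1 2 1 2 1 0 1 2 3 2 1 0 1 0 1 2 3 2 3 4 3 4 3 2 3 2 1 0]
  -> pairs=20 depth=4 groups=9 -> no
String 2 '{}{}{{{{}}{}}{}{}{}{{}}{{}{}}{}{}{{}}{}{}}': depth seq [1 0 1 0 1 2 3 4 3 2 3 2 1 2 1 2 1 2 1 2 3 2 1 2 3 2 3 2 1 2 1 2 1 2 3 2 1 2 1 2 1 0]
  -> pairs=21 depth=4 groups=3 -> no
String 3 '{}{}{}{{{}{}}}{{}{}{}{}{}{{{}}}{}}{}{}': depth seq [1 0 1 0 1 0 1 2 3 2 3 2 1 0 1 2 1 2 1 2 1 2 1 2 1 2 3 4 3 2 1 2 1 0 1 0 1 0]
  -> pairs=19 depth=4 groups=7 -> no
String 4 '{{{{}}}{}{}{}{}{}{}{}{}{}{}{}{}{}{}{}{}{}}': depth seq [1 2 3 4 3 2 1 2 1 2 1 2 1 2 1 2 1 2 1 2 1 2 1 2 1 2 1 2 1 2 1 2 1 2 1 2 1 2 1 2 1 0]
  -> pairs=21 depth=4 groups=1 -> yes

Answer: no no no yes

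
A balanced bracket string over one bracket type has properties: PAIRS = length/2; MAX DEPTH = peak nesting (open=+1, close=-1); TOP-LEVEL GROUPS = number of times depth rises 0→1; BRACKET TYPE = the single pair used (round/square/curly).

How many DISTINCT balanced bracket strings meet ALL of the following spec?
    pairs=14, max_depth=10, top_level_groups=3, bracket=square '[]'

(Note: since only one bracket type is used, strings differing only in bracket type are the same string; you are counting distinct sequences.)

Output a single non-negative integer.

Answer: 621

Derivation:
Spec: pairs=14 depth=10 groups=3
Count(depth <= 10) = 534822
Count(depth <= 9) = 534201
Count(depth == 10) = 534822 - 534201 = 621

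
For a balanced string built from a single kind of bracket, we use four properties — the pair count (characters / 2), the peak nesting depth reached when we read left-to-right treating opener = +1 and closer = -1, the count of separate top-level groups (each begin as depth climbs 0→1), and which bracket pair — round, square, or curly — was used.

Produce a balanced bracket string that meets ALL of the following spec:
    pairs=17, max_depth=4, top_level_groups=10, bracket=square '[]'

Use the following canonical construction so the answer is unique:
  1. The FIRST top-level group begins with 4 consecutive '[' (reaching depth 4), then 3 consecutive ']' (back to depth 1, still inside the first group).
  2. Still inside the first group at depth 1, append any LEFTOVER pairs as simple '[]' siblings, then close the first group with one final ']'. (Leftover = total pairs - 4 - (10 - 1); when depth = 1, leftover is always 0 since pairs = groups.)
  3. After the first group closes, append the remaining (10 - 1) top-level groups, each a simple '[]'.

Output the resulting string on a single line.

Spec: pairs=17 depth=4 groups=10
Leftover pairs = 17 - 4 - (10-1) = 4
First group: deep chain of depth 4 + 4 sibling pairs
Remaining 9 groups: simple '[]' each

Answer: [[[[]]][][][][]][][][][][][][][][]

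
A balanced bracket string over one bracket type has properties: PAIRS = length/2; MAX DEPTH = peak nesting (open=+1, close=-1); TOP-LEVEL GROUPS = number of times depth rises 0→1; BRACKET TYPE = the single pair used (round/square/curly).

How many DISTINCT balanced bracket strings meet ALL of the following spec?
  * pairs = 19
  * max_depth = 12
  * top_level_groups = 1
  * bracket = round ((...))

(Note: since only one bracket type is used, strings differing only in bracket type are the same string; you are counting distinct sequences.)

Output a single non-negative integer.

Answer: 3576375

Derivation:
Spec: pairs=19 depth=12 groups=1
Count(depth <= 12) = 476385987
Count(depth <= 11) = 472809612
Count(depth == 12) = 476385987 - 472809612 = 3576375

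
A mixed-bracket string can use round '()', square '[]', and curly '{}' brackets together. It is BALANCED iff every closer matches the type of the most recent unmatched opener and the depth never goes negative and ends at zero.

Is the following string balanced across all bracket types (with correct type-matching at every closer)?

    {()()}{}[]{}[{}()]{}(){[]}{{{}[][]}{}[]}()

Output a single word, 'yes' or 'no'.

Answer: yes

Derivation:
pos 0: push '{'; stack = {
pos 1: push '('; stack = {(
pos 2: ')' matches '('; pop; stack = {
pos 3: push '('; stack = {(
pos 4: ')' matches '('; pop; stack = {
pos 5: '}' matches '{'; pop; stack = (empty)
pos 6: push '{'; stack = {
pos 7: '}' matches '{'; pop; stack = (empty)
pos 8: push '['; stack = [
pos 9: ']' matches '['; pop; stack = (empty)
pos 10: push '{'; stack = {
pos 11: '}' matches '{'; pop; stack = (empty)
pos 12: push '['; stack = [
pos 13: push '{'; stack = [{
pos 14: '}' matches '{'; pop; stack = [
pos 15: push '('; stack = [(
pos 16: ')' matches '('; pop; stack = [
pos 17: ']' matches '['; pop; stack = (empty)
pos 18: push '{'; stack = {
pos 19: '}' matches '{'; pop; stack = (empty)
pos 20: push '('; stack = (
pos 21: ')' matches '('; pop; stack = (empty)
pos 22: push '{'; stack = {
pos 23: push '['; stack = {[
pos 24: ']' matches '['; pop; stack = {
pos 25: '}' matches '{'; pop; stack = (empty)
pos 26: push '{'; stack = {
pos 27: push '{'; stack = {{
pos 28: push '{'; stack = {{{
pos 29: '}' matches '{'; pop; stack = {{
pos 30: push '['; stack = {{[
pos 31: ']' matches '['; pop; stack = {{
pos 32: push '['; stack = {{[
pos 33: ']' matches '['; pop; stack = {{
pos 34: '}' matches '{'; pop; stack = {
pos 35: push '{'; stack = {{
pos 36: '}' matches '{'; pop; stack = {
pos 37: push '['; stack = {[
pos 38: ']' matches '['; pop; stack = {
pos 39: '}' matches '{'; pop; stack = (empty)
pos 40: push '('; stack = (
pos 41: ')' matches '('; pop; stack = (empty)
end: stack empty → VALID
Verdict: properly nested → yes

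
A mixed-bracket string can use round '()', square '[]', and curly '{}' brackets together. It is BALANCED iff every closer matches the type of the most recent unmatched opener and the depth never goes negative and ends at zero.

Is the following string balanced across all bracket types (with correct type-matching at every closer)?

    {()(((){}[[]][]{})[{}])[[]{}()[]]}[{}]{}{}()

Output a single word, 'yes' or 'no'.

Answer: yes

Derivation:
pos 0: push '{'; stack = {
pos 1: push '('; stack = {(
pos 2: ')' matches '('; pop; stack = {
pos 3: push '('; stack = {(
pos 4: push '('; stack = {((
pos 5: push '('; stack = {(((
pos 6: ')' matches '('; pop; stack = {((
pos 7: push '{'; stack = {(({
pos 8: '}' matches '{'; pop; stack = {((
pos 9: push '['; stack = {(([
pos 10: push '['; stack = {(([[
pos 11: ']' matches '['; pop; stack = {(([
pos 12: ']' matches '['; pop; stack = {((
pos 13: push '['; stack = {(([
pos 14: ']' matches '['; pop; stack = {((
pos 15: push '{'; stack = {(({
pos 16: '}' matches '{'; pop; stack = {((
pos 17: ')' matches '('; pop; stack = {(
pos 18: push '['; stack = {([
pos 19: push '{'; stack = {([{
pos 20: '}' matches '{'; pop; stack = {([
pos 21: ']' matches '['; pop; stack = {(
pos 22: ')' matches '('; pop; stack = {
pos 23: push '['; stack = {[
pos 24: push '['; stack = {[[
pos 25: ']' matches '['; pop; stack = {[
pos 26: push '{'; stack = {[{
pos 27: '}' matches '{'; pop; stack = {[
pos 28: push '('; stack = {[(
pos 29: ')' matches '('; pop; stack = {[
pos 30: push '['; stack = {[[
pos 31: ']' matches '['; pop; stack = {[
pos 32: ']' matches '['; pop; stack = {
pos 33: '}' matches '{'; pop; stack = (empty)
pos 34: push '['; stack = [
pos 35: push '{'; stack = [{
pos 36: '}' matches '{'; pop; stack = [
pos 37: ']' matches '['; pop; stack = (empty)
pos 38: push '{'; stack = {
pos 39: '}' matches '{'; pop; stack = (empty)
pos 40: push '{'; stack = {
pos 41: '}' matches '{'; pop; stack = (empty)
pos 42: push '('; stack = (
pos 43: ')' matches '('; pop; stack = (empty)
end: stack empty → VALID
Verdict: properly nested → yes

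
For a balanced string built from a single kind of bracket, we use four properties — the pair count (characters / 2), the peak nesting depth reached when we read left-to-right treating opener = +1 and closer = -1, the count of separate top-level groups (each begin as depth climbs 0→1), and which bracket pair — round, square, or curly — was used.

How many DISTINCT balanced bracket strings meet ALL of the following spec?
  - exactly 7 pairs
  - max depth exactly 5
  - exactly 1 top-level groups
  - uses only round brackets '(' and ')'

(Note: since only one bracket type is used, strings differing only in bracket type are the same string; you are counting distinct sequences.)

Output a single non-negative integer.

Spec: pairs=7 depth=5 groups=1
Count(depth <= 5) = 122
Count(depth <= 4) = 89
Count(depth == 5) = 122 - 89 = 33

Answer: 33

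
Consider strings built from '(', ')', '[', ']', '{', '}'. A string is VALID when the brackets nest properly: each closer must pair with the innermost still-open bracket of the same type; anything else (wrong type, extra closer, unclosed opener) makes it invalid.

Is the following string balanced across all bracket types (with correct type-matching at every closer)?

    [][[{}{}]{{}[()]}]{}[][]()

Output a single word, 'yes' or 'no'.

Answer: yes

Derivation:
pos 0: push '['; stack = [
pos 1: ']' matches '['; pop; stack = (empty)
pos 2: push '['; stack = [
pos 3: push '['; stack = [[
pos 4: push '{'; stack = [[{
pos 5: '}' matches '{'; pop; stack = [[
pos 6: push '{'; stack = [[{
pos 7: '}' matches '{'; pop; stack = [[
pos 8: ']' matches '['; pop; stack = [
pos 9: push '{'; stack = [{
pos 10: push '{'; stack = [{{
pos 11: '}' matches '{'; pop; stack = [{
pos 12: push '['; stack = [{[
pos 13: push '('; stack = [{[(
pos 14: ')' matches '('; pop; stack = [{[
pos 15: ']' matches '['; pop; stack = [{
pos 16: '}' matches '{'; pop; stack = [
pos 17: ']' matches '['; pop; stack = (empty)
pos 18: push '{'; stack = {
pos 19: '}' matches '{'; pop; stack = (empty)
pos 20: push '['; stack = [
pos 21: ']' matches '['; pop; stack = (empty)
pos 22: push '['; stack = [
pos 23: ']' matches '['; pop; stack = (empty)
pos 24: push '('; stack = (
pos 25: ')' matches '('; pop; stack = (empty)
end: stack empty → VALID
Verdict: properly nested → yes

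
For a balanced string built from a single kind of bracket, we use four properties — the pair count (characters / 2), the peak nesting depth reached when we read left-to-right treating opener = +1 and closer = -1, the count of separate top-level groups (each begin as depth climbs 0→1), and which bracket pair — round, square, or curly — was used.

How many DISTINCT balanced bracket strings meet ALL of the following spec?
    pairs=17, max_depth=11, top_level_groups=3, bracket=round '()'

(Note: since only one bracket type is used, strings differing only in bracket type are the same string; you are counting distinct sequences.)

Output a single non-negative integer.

Spec: pairs=17 depth=11 groups=3
Count(depth <= 11) = 25653165
Count(depth <= 10) = 25603665
Count(depth == 11) = 25653165 - 25603665 = 49500

Answer: 49500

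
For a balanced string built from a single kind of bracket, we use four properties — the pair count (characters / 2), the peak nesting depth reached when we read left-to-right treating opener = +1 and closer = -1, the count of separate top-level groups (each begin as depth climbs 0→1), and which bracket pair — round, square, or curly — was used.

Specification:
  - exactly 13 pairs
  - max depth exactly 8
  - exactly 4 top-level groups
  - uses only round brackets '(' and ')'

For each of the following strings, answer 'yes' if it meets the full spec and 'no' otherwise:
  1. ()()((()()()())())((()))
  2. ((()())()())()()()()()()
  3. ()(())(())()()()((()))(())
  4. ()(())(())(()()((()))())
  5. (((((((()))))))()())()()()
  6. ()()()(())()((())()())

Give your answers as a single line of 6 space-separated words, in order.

String 1 '()()((()()()())())((()))': depth seq [1 0 1 0 1 2 3 2 3 2 3 2 3 2 1 2 1 0 1 2 3 2 1 0]
  -> pairs=12 depth=3 groups=4 -> no
String 2 '((()())()())()()()()()()': depth seq [1 2 3 2 3 2 1 2 1 2 1 0 1 0 1 0 1 0 1 0 1 0 1 0]
  -> pairs=12 depth=3 groups=7 -> no
String 3 '()(())(())()()()((()))(())': depth seq [1 0 1 2 1 0 1 2 1 0 1 0 1 0 1 0 1 2 3 2 1 0 1 2 1 0]
  -> pairs=13 depth=3 groups=8 -> no
String 4 '()(())(())(()()((()))())': depth seq [1 0 1 2 1 0 1 2 1 0 1 2 1 2 1 2 3 4 3 2 1 2 1 0]
  -> pairs=12 depth=4 groups=4 -> no
String 5 '(((((((()))))))()())()()()': depth seq [1 2 3 4 5 6 7 8 7 6 5 4 3 2 1 2 1 2 1 0 1 0 1 0 1 0]
  -> pairs=13 depth=8 groups=4 -> yes
String 6 '()()()(())()((())()())': depth seq [1 0 1 0 1 0 1 2 1 0 1 0 1 2 3 2 1 2 1 2 1 0]
  -> pairs=11 depth=3 groups=6 -> no

Answer: no no no no yes no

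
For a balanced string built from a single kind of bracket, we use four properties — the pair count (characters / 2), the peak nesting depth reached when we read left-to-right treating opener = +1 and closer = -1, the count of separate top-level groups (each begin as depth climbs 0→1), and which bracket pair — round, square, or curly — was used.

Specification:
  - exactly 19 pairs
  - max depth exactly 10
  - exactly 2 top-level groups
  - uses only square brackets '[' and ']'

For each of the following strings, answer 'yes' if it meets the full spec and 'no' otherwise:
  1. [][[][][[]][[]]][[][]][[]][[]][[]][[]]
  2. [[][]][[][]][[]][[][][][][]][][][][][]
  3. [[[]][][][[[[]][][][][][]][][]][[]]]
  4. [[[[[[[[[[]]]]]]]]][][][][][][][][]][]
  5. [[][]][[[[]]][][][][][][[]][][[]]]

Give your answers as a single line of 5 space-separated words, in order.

String 1 '[][[][][[]][[]]][[][]][[]][[]][[]][[]]': depth seq [1 0 1 2 1 2 1 2 3 2 1 2 3 2 1 0 1 2 1 2 1 0 1 2 1 0 1 2 1 0 1 2 1 0 1 2 1 0]
  -> pairs=19 depth=3 groups=7 -> no
String 2 '[[][]][[][]][[]][[][][][][]][][][][][]': depth seq [1 2 1 2 1 0 1 2 1 2 1 0 1 2 1 0 1 2 1 2 1 2 1 2 1 2 1 0 1 0 1 0 1 0 1 0 1 0]
  -> pairs=19 depth=2 groups=9 -> no
String 3 '[[[]][][][[[[]][][][][][]][][]][[]]]': depth seq [1 2 3 2 1 2 1 2 1 2 3 4 5 4 3 4 3 4 3 4 3 4 3 4 3 2 3 2 3 2 1 2 3 2 1 0]
  -> pairs=18 depth=5 groups=1 -> no
String 4 '[[[[[[[[[[]]]]]]]]][][][][][][][][]][]': depth seq [1 2 3 4 5 6 7 8 9 10 9 8 7 6 5 4 3 2 1 2 1 2 1 2 1 2 1 2 1 2 1 2 1 2 1 0 1 0]
  -> pairs=19 depth=10 groups=2 -> yes
String 5 '[[][]][[[[]]][][][][][][[]][][[]]]': depth seq [1 2 1 2 1 0 1 2 3 4 3 2 1 2 1 2 1 2 1 2 1 2 1 2 3 2 1 2 1 2 3 2 1 0]
  -> pairs=17 depth=4 groups=2 -> no

Answer: no no no yes no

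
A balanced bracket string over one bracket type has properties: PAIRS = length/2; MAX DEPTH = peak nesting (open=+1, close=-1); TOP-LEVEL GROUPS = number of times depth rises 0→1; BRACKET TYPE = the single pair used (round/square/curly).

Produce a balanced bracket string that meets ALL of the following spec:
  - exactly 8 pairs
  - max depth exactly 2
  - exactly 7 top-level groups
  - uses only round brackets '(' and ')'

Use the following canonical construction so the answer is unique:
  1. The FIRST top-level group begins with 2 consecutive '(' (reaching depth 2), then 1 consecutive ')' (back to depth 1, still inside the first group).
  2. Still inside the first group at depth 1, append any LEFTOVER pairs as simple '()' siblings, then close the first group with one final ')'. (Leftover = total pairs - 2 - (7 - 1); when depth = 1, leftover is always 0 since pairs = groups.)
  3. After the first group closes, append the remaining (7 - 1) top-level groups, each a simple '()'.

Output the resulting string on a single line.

Spec: pairs=8 depth=2 groups=7
Leftover pairs = 8 - 2 - (7-1) = 0
First group: deep chain of depth 2 + 0 sibling pairs
Remaining 6 groups: simple '()' each

Answer: (())()()()()()()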